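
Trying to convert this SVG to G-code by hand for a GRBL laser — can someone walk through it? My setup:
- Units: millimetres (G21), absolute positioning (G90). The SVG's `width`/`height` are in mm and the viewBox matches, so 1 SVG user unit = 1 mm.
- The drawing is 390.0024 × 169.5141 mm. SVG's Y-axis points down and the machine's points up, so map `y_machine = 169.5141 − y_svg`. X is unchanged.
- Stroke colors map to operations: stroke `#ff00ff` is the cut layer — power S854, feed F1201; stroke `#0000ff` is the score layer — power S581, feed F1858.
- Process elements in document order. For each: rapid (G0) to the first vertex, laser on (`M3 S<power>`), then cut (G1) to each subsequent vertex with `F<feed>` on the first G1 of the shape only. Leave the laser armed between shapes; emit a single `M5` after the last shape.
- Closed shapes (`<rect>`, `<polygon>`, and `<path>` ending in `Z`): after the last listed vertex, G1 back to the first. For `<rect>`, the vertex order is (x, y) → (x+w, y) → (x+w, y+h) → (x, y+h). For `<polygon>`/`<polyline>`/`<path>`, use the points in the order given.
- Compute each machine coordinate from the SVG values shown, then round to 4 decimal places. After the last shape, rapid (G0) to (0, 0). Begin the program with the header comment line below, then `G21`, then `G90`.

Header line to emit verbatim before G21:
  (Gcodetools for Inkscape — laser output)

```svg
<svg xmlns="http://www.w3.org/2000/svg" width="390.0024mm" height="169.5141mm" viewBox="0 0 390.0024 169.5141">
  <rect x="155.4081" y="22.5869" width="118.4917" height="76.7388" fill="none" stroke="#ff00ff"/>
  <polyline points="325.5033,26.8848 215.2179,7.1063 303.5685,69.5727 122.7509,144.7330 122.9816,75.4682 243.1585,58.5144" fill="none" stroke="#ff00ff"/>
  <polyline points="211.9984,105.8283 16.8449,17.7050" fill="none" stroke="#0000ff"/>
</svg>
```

Since the viewBox matches the mm dimensions, user units are millimetres directly. The only transform is the Y-flip y_m = 169.5141 − y_svg.

Shape 1 is a rectangle drawn with `<rect>`. Its stroke #ff00ff means cut at S854, F1201. After flipping Y the toolpath is (155.4081,146.9272) → (273.8998,146.9272) → (273.8998,70.1884) → (155.4081,70.1884) → (155.4081,146.9272), returning to the start.

Shape 2 is a open polyline drawn with `<polyline>`. Its stroke #ff00ff means cut at S854, F1201. After flipping Y the toolpath is (325.5033,142.6293) → (215.2179,162.4078) → (303.5685,99.9414) → (122.7509,24.7811) → (122.9816,94.0459) → (243.1585,110.9997).

Shape 3 is a line segment drawn with `<polyline>`. Its stroke #0000ff means score at S581, F1858. After flipping Y the toolpath is (211.9984,63.6858) → (16.8449,151.8091).

(Gcodetools for Inkscape — laser output)
G21
G90
G0 X155.4081 Y146.9272
M3 S854
G1 X273.8998 Y146.9272 F1201
G1 X273.8998 Y70.1884
G1 X155.4081 Y70.1884
G1 X155.4081 Y146.9272
G0 X325.5033 Y142.6293
M3 S854
G1 X215.2179 Y162.4078 F1201
G1 X303.5685 Y99.9414
G1 X122.7509 Y24.7811
G1 X122.9816 Y94.0459
G1 X243.1585 Y110.9997
G0 X211.9984 Y63.6858
M3 S581
G1 X16.8449 Y151.8091 F1858
M5
G0 X0.0000 Y0.0000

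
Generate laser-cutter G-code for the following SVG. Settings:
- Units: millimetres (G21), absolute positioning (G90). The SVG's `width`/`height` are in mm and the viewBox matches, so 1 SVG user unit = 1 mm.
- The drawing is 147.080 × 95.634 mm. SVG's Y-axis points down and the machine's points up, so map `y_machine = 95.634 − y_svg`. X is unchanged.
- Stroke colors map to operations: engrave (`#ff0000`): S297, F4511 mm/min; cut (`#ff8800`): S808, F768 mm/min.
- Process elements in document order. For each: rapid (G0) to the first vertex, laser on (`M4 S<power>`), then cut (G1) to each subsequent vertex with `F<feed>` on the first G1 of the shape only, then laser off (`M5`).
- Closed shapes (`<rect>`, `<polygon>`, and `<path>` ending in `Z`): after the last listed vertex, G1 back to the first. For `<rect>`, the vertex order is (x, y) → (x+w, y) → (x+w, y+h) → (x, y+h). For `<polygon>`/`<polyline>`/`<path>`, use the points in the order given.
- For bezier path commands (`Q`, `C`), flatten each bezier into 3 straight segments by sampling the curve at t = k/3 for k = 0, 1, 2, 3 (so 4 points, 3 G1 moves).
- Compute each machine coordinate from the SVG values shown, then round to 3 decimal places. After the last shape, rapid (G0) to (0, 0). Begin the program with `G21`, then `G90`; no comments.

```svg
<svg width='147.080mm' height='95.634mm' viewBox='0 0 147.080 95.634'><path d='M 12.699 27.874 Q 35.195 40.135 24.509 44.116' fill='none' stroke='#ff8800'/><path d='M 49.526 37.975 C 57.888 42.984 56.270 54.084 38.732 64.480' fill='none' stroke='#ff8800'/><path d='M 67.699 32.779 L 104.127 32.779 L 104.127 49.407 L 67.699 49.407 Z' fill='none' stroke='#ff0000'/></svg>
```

G21
G90
G0 X12.699 Y67.760
M4 S808
G1 X24.009 Y60.506 F768
G1 X27.946 Y55.092
G1 X24.509 Y51.518
M5
G0 X49.526 Y57.659
M4 S808
G1 X54.341 Y50.871 F768
G1 X51.183 Y41.533
G1 X38.732 Y31.154
M5
G0 X67.699 Y62.855
M4 S297
G1 X104.127 Y62.855 F4511
G1 X104.127 Y46.227
G1 X67.699 Y46.227
G1 X67.699 Y62.855
M5
G0 X0.000 Y0.000

Since the viewBox matches the mm dimensions, user units are millimetres directly. The only transform is the Y-flip y_m = 95.634 − y_svg.

Shape 1 is a quadratic bezier drawn with `<path>`. Its stroke #ff8800 means cut at S808, F768. After flipping Y the toolpath is (12.699,67.760) → (24.009,60.506) → (27.946,55.092) → (24.509,51.518).

Shape 2 is a cubic bezier drawn with `<path>`. Its stroke #ff8800 means cut at S808, F768. After flipping Y the toolpath is (49.526,57.659) → (54.341,50.871) → (51.183,41.533) → (38.732,31.154).

Shape 3 is a rectangle drawn with `<path>`. Its stroke #ff0000 means engrave at S297, F4511. After flipping Y the toolpath is (67.699,62.855) → (104.127,62.855) → (104.127,46.227) → (67.699,46.227) → (67.699,62.855), returning to the start.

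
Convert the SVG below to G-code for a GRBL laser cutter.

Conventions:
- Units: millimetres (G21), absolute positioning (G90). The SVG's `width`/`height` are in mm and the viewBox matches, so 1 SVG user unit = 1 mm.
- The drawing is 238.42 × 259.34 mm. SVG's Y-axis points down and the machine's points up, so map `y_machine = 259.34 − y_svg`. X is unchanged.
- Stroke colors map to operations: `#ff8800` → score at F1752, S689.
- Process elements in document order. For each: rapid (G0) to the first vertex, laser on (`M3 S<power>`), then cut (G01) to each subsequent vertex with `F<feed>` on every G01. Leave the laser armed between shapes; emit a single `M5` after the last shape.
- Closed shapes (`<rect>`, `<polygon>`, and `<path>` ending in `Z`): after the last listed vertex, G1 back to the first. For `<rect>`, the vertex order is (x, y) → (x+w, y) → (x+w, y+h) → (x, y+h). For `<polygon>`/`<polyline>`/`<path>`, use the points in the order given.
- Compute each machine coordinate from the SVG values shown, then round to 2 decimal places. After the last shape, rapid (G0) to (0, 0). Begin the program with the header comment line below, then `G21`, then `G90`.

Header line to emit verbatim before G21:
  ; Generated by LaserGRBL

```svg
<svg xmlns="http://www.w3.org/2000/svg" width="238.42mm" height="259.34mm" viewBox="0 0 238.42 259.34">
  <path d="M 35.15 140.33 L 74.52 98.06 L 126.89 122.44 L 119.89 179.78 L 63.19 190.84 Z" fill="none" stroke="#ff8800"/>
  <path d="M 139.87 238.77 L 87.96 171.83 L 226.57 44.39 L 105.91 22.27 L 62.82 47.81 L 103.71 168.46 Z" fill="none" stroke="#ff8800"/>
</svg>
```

Since the viewBox matches the mm dimensions, user units are millimetres directly. The only transform is the Y-flip y_m = 259.34 − y_svg.

Shape 1 is a regular polygon drawn with `<path>`. Its stroke #ff8800 means score at S689, F1752. After flipping Y the toolpath is (35.15,119.01) → (74.52,161.28) → (126.89,136.90) → (119.89,79.56) → (63.19,68.50) → (35.15,119.01), returning to the start.

Shape 2 is a closed polygon drawn with `<path>`. Its stroke #ff8800 means score at S689, F1752. After flipping Y the toolpath is (139.87,20.57) → (87.96,87.51) → (226.57,214.95) → (105.91,237.07) → (62.82,211.53) → (103.71,90.88) → (139.87,20.57), returning to the start.

; Generated by LaserGRBL
G21
G90
G0 X35.15 Y119.01
M3 S689
G01 X74.52 Y161.28 F1752
G01 X126.89 Y136.90 F1752
G01 X119.89 Y79.56 F1752
G01 X63.19 Y68.50 F1752
G01 X35.15 Y119.01 F1752
G0 X139.87 Y20.57
M3 S689
G01 X87.96 Y87.51 F1752
G01 X226.57 Y214.95 F1752
G01 X105.91 Y237.07 F1752
G01 X62.82 Y211.53 F1752
G01 X103.71 Y90.88 F1752
G01 X139.87 Y20.57 F1752
M5
G0 X0.00 Y0.00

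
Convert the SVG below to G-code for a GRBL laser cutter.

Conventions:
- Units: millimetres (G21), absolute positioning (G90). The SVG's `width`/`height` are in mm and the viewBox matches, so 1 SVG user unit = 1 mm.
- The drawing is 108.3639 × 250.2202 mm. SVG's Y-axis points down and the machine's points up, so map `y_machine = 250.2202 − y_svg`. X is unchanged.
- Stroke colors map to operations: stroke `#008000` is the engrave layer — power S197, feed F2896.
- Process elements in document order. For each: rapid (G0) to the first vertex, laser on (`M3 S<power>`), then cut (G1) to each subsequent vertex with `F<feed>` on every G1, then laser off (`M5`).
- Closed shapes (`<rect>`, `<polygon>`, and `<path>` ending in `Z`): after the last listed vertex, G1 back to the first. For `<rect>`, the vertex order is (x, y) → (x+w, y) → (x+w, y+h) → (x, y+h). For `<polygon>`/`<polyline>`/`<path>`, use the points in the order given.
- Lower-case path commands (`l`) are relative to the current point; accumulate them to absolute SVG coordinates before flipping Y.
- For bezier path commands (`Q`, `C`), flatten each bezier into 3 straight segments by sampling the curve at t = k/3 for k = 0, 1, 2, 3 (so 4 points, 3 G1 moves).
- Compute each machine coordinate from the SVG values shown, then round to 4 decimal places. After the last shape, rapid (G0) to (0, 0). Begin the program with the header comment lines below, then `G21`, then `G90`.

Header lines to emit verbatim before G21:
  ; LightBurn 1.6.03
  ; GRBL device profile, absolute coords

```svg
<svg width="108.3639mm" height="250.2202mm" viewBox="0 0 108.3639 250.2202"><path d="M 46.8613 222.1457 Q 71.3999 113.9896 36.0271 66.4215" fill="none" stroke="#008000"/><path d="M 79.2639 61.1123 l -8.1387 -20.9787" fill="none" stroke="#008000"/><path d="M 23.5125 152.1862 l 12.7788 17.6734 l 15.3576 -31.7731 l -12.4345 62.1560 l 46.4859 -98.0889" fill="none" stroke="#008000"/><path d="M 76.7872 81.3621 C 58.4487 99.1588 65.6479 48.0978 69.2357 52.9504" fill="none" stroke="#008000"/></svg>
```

Since the viewBox matches the mm dimensions, user units are millimetres directly. The only transform is the Y-flip y_m = 250.2202 − y_svg.

Shape 1 is a quadratic bezier drawn with `<path>`. Its stroke #008000 means engrave at S197, F2896. After flipping Y the toolpath is (46.8613,28.0745) → (56.5635,93.4466) → (52.9521,145.3546) → (36.0271,183.7987).

Shape 2 is a line segment drawn with `<path>`. Its stroke #008000 means engrave at S197, F2896. After flipping Y the toolpath is (79.2639,189.1079) → (71.1252,210.0866).

Shape 3 is a open polyline drawn with `<path>`. Its stroke #008000 means engrave at S197, F2896. After flipping Y the toolpath is (23.5125,98.0340) → (36.2913,80.3606) → (51.6489,112.1337) → (39.2144,49.9777) → (85.7003,148.0666).

Shape 4 is a cubic bezier drawn with `<path>`. Its stroke #008000 means engrave at S197, F2896. After flipping Y the toolpath is (76.7872,168.8581) → (65.8817,169.3928) → (65.5237,188.1057) → (69.2357,197.2698).

; LightBurn 1.6.03
; GRBL device profile, absolute coords
G21
G90
G0 X46.8613 Y28.0745
M3 S197
G1 X56.5635 Y93.4466 F2896
G1 X52.9521 Y145.3546 F2896
G1 X36.0271 Y183.7987 F2896
M5
G0 X79.2639 Y189.1079
M3 S197
G1 X71.1252 Y210.0866 F2896
M5
G0 X23.5125 Y98.0340
M3 S197
G1 X36.2913 Y80.3606 F2896
G1 X51.6489 Y112.1337 F2896
G1 X39.2144 Y49.9777 F2896
G1 X85.7003 Y148.0666 F2896
M5
G0 X76.7872 Y168.8581
M3 S197
G1 X65.8817 Y169.3928 F2896
G1 X65.5237 Y188.1057 F2896
G1 X69.2357 Y197.2698 F2896
M5
G0 X0.0000 Y0.0000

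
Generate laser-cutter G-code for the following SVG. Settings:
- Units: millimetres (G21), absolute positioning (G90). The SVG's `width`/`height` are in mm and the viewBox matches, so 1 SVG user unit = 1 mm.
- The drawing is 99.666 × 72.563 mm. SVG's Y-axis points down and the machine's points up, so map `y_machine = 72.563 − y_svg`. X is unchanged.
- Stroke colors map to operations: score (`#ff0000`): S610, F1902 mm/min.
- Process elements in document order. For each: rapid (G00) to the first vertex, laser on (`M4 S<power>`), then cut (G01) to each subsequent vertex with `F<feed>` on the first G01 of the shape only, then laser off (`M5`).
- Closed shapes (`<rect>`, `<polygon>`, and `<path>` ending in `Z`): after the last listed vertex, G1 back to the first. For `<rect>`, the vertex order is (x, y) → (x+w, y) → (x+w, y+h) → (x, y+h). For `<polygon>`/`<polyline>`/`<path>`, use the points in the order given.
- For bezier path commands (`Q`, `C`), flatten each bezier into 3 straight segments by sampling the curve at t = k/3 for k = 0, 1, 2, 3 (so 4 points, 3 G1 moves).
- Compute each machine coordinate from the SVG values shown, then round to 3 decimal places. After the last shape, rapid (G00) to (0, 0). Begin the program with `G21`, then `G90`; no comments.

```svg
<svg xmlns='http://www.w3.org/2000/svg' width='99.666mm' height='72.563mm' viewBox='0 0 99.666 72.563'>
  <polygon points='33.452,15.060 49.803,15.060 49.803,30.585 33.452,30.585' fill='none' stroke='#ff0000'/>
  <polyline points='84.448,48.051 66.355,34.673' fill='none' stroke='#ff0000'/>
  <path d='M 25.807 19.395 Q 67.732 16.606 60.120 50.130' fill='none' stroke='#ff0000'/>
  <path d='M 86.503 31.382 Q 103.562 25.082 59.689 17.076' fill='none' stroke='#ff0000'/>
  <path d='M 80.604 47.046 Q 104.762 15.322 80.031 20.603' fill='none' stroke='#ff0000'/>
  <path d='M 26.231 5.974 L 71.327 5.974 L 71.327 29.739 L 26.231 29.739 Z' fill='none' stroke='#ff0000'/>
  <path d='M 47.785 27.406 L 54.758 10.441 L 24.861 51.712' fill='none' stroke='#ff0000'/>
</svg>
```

G21
G90
G00 X33.452 Y57.503
M4 S610
G01 X49.803 Y57.503 F1902
G01 X49.803 Y41.978
G01 X33.452 Y41.978
G01 X33.452 Y57.503
M5
G00 X84.448 Y24.512
M4 S610
G01 X66.355 Y37.890 F1902
M5
G00 X25.807 Y53.168
M4 S610
G01 X48.253 Y50.993 F1902
G01 X59.691 Y40.748
G01 X60.120 Y22.433
M5
G00 X86.503 Y41.181
M4 S610
G01 X91.105 Y45.571 F1902
G01 X82.167 Y50.339
G01 X59.689 Y55.487
M5
G00 X80.604 Y25.517
M4 S610
G01 X91.277 Y42.555 F1902
G01 X91.086 Y51.369
G01 X80.031 Y51.960
M5
G00 X26.231 Y66.589
M4 S610
G01 X71.327 Y66.589 F1902
G01 X71.327 Y42.824
G01 X26.231 Y42.824
G01 X26.231 Y66.589
M5
G00 X47.785 Y45.157
M4 S610
G01 X54.758 Y62.122 F1902
G01 X24.861 Y20.851
M5
G00 X0.000 Y0.000

Since the viewBox matches the mm dimensions, user units are millimetres directly. The only transform is the Y-flip y_m = 72.563 − y_svg.

Shape 1 is a rectangle drawn with `<polygon>`. Its stroke #ff0000 means score at S610, F1902. After flipping Y the toolpath is (33.452,57.503) → (49.803,57.503) → (49.803,41.978) → (33.452,41.978) → (33.452,57.503), returning to the start.

Shape 2 is a line segment drawn with `<polyline>`. Its stroke #ff0000 means score at S610, F1902. After flipping Y the toolpath is (84.448,24.512) → (66.355,37.890).

Shape 3 is a quadratic bezier drawn with `<path>`. Its stroke #ff0000 means score at S610, F1902. After flipping Y the toolpath is (25.807,53.168) → (48.253,50.993) → (59.691,40.748) → (60.120,22.433).

Shape 4 is a quadratic bezier drawn with `<path>`. Its stroke #ff0000 means score at S610, F1902. After flipping Y the toolpath is (86.503,41.181) → (91.105,45.571) → (82.167,50.339) → (59.689,55.487).

Shape 5 is a quadratic bezier drawn with `<path>`. Its stroke #ff0000 means score at S610, F1902. After flipping Y the toolpath is (80.604,25.517) → (91.277,42.555) → (91.086,51.369) → (80.031,51.960).

Shape 6 is a rectangle drawn with `<path>`. Its stroke #ff0000 means score at S610, F1902. After flipping Y the toolpath is (26.231,66.589) → (71.327,66.589) → (71.327,42.824) → (26.231,42.824) → (26.231,66.589), returning to the start.

Shape 7 is a open polyline drawn with `<path>`. Its stroke #ff0000 means score at S610, F1902. After flipping Y the toolpath is (47.785,45.157) → (54.758,62.122) → (24.861,20.851).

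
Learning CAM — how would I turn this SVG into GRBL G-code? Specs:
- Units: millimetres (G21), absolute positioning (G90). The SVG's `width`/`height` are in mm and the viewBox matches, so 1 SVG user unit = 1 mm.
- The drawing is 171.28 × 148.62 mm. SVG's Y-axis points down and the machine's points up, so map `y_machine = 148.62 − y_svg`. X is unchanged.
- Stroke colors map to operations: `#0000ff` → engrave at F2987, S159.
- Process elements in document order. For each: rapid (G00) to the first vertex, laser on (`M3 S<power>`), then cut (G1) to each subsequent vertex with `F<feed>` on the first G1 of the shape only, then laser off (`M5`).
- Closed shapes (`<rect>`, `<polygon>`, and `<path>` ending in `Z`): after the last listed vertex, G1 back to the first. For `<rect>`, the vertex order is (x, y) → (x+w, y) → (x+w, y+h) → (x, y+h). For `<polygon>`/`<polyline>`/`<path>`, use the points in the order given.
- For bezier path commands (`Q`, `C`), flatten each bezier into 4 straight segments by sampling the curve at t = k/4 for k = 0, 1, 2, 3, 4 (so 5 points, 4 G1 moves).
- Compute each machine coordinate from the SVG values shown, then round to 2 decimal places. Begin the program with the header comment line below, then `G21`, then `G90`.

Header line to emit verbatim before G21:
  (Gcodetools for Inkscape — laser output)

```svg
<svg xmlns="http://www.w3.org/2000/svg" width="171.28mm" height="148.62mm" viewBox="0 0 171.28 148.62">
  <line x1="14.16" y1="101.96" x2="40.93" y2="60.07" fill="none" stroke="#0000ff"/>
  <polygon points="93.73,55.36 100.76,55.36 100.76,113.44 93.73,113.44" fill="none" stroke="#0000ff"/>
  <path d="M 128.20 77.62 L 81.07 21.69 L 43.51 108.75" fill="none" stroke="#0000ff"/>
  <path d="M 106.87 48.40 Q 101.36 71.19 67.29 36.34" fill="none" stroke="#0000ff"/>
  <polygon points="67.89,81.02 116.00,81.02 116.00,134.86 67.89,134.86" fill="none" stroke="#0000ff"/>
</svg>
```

Since the viewBox matches the mm dimensions, user units are millimetres directly. The only transform is the Y-flip y_m = 148.62 − y_svg.

Shape 1 is a line segment drawn with `<line>`. Its stroke #0000ff means engrave at S159, F2987. After flipping Y the toolpath is (14.16,46.66) → (40.93,88.55).

Shape 2 is a rectangle drawn with `<polygon>`. Its stroke #0000ff means engrave at S159, F2987. After flipping Y the toolpath is (93.73,93.26) → (100.76,93.26) → (100.76,35.18) → (93.73,35.18) → (93.73,93.26), returning to the start.

Shape 3 is a open polyline drawn with `<path>`. Its stroke #0000ff means engrave at S159, F2987. After flipping Y the toolpath is (128.20,71.00) → (81.07,126.93) → (43.51,39.87).

Shape 4 is a quadratic bezier drawn with `<path>`. Its stroke #0000ff means engrave at S159, F2987. After flipping Y the toolpath is (106.87,100.22) → (102.33,92.43) → (94.22,91.84) → (82.54,98.46) → (67.29,112.28).

Shape 5 is a rectangle drawn with `<polygon>`. Its stroke #0000ff means engrave at S159, F2987. After flipping Y the toolpath is (67.89,67.60) → (116.00,67.60) → (116.00,13.76) → (67.89,13.76) → (67.89,67.60), returning to the start.

(Gcodetools for Inkscape — laser output)
G21
G90
G00 X14.16 Y46.66
M3 S159
G1 X40.93 Y88.55 F2987
M5
G00 X93.73 Y93.26
M3 S159
G1 X100.76 Y93.26 F2987
G1 X100.76 Y35.18
G1 X93.73 Y35.18
G1 X93.73 Y93.26
M5
G00 X128.20 Y71.00
M3 S159
G1 X81.07 Y126.93 F2987
G1 X43.51 Y39.87
M5
G00 X106.87 Y100.22
M3 S159
G1 X102.33 Y92.43 F2987
G1 X94.22 Y91.84
G1 X82.54 Y98.46
G1 X67.29 Y112.28
M5
G00 X67.89 Y67.60
M3 S159
G1 X116.00 Y67.60 F2987
G1 X116.00 Y13.76
G1 X67.89 Y13.76
G1 X67.89 Y67.60
M5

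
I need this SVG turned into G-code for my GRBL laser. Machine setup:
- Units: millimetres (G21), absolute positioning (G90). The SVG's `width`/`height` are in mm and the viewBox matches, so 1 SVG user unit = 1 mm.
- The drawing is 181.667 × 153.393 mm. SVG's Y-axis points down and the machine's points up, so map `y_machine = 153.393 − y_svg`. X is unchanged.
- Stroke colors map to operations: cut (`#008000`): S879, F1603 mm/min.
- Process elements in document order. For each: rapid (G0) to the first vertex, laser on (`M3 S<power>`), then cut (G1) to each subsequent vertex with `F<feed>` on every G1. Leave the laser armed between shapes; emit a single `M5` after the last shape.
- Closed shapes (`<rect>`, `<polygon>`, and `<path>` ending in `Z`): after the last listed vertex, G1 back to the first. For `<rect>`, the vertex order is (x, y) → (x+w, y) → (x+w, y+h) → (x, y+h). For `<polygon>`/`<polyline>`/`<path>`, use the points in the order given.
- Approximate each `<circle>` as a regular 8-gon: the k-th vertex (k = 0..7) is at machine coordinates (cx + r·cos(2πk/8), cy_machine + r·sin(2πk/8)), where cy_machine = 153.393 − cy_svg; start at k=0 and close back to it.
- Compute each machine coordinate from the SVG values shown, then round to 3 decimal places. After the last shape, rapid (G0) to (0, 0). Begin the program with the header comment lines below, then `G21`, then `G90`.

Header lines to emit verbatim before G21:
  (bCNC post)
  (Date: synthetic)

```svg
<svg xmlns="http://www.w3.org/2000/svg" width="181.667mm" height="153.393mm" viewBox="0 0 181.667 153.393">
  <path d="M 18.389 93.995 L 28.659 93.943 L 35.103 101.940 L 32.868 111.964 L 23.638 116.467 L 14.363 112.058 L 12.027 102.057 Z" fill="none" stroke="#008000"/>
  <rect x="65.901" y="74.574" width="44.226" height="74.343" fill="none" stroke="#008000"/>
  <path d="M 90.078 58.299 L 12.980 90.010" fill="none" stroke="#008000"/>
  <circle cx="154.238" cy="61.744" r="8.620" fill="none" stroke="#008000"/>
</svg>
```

1 u = 1 mm; y_m = 153.393 − y.

[1] `<path>` regular polygon, #008000→cut S879 F1603: (18.389,59.398) → (28.659,59.450) → (35.103,51.453) → (32.868,41.429) → (23.638,36.926) → (14.363,41.335) → (12.027,51.336) → (18.389,59.398) (closed)

[2] `<rect>` rectangle, #008000→cut S879 F1603: (65.901,78.819) → (110.127,78.819) → (110.127,4.476) → (65.901,4.476) → (65.901,78.819) (closed)

[3] `<path>` line segment, #008000→cut S879 F1603: (90.078,95.094) → (12.980,63.383)

[4] `<circle>` circle, #008000→cut S879 F1603: (162.858,91.649) → (160.333,97.744) → (154.238,100.269) → (148.143,97.744) → (145.618,91.649) → (148.143,85.554) → (154.238,83.029) → (160.333,85.554) → (162.858,91.649) (closed)

(bCNC post)
(Date: synthetic)
G21
G90
G0 X18.389 Y59.398
M3 S879
G1 X28.659 Y59.450 F1603
G1 X35.103 Y51.453 F1603
G1 X32.868 Y41.429 F1603
G1 X23.638 Y36.926 F1603
G1 X14.363 Y41.335 F1603
G1 X12.027 Y51.336 F1603
G1 X18.389 Y59.398 F1603
G0 X65.901 Y78.819
M3 S879
G1 X110.127 Y78.819 F1603
G1 X110.127 Y4.476 F1603
G1 X65.901 Y4.476 F1603
G1 X65.901 Y78.819 F1603
G0 X90.078 Y95.094
M3 S879
G1 X12.980 Y63.383 F1603
G0 X162.858 Y91.649
M3 S879
G1 X160.333 Y97.744 F1603
G1 X154.238 Y100.269 F1603
G1 X148.143 Y97.744 F1603
G1 X145.618 Y91.649 F1603
G1 X148.143 Y85.554 F1603
G1 X154.238 Y83.029 F1603
G1 X160.333 Y85.554 F1603
G1 X162.858 Y91.649 F1603
M5
G0 X0.000 Y0.000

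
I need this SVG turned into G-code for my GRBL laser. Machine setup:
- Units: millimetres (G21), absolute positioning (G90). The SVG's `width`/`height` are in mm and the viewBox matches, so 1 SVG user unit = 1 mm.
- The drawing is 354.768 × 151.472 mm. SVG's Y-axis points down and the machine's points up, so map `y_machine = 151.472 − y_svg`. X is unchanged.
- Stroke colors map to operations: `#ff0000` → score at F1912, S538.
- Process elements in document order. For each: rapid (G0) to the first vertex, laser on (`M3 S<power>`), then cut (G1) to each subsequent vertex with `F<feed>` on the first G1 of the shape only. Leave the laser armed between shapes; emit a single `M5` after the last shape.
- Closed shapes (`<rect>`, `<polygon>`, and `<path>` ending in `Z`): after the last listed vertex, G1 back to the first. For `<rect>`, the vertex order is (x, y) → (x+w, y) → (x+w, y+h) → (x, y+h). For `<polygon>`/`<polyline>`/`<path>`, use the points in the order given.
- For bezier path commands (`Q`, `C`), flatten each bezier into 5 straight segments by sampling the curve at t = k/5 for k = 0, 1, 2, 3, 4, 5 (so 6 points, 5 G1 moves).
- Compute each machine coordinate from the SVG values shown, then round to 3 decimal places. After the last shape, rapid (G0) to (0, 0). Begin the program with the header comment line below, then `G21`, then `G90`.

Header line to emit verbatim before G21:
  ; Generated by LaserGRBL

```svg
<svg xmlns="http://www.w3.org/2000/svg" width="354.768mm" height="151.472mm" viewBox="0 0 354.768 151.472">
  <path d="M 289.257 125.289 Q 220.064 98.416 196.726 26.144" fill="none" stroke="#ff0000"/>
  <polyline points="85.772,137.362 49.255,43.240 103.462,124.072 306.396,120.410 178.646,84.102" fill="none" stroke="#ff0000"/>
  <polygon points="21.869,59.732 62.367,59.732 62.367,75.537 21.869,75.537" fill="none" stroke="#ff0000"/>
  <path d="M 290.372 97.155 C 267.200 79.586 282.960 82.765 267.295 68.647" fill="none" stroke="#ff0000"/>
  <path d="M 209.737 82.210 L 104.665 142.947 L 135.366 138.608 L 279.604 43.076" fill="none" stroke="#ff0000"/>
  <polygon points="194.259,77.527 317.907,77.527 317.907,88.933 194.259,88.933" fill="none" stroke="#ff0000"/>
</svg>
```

; Generated by LaserGRBL
G21
G90
G0 X289.257 Y26.183
M3 S538
G1 X263.414 Y38.748 F1912
G1 X241.239 Y54.945
G1 X222.733 Y74.774
G1 X207.895 Y98.235
G1 X196.726 Y125.328
G0 X85.772 Y14.110
M3 S538
G1 X49.255 Y108.232 F1912
G1 X103.462 Y27.400
G1 X306.396 Y31.062
G1 X178.646 Y67.370
G0 X21.869 Y91.740
M3 S538
G1 X62.367 Y91.740 F1912
G1 X62.367 Y75.935
G1 X21.869 Y75.935
G1 X21.869 Y91.740
G0 X290.372 Y54.317
M3 S538
G1 X280.578 Y62.673 F1912
G1 X276.750 Y67.876
G1 X275.512 Y71.751
G1 X273.486 Y76.125
G1 X267.295 Y82.825
G0 X209.737 Y69.262
M3 S538
G1 X104.665 Y8.525 F1912
G1 X135.366 Y12.864
G1 X279.604 Y108.396
G0 X194.259 Y73.945
M3 S538
G1 X317.907 Y73.945 F1912
G1 X317.907 Y62.539
G1 X194.259 Y62.539
G1 X194.259 Y73.945
M5
G0 X0.000 Y0.000

viewBox `0 0 354.768 151.472` with mm width/height → 1 unit = 1 mm. Flip: y_m = 151.472 − y_svg.

**Shape 1** — `<path>` quadratic bezier, stroke `#ff0000` → score (S538, F1912). Control points (SVG): P0=(289.257,125.289), P1=(220.064,98.416), P2=(196.726,26.144); sampled at t=k/5. Machine vertices: (289.257,26.183) → (263.414,38.748) → (241.239,54.945) → (222.733,74.774) → (207.895,98.235) → (196.726,125.328). Open path.

**Shape 2** — `<polyline>` open polyline, stroke `#ff0000` → score (S538, F1912). Machine vertices: (85.772,14.110) → (49.255,108.232) → (103.462,27.400) → (306.396,31.062) → (178.646,67.370). Open path.

**Shape 3** — `<polygon>` rectangle, stroke `#ff0000` → score (S538, F1912). Machine vertices: (21.869,91.740) → (62.367,91.740) → (62.367,75.935) → (21.869,75.935) → (21.869,91.740). Closed: final G1 returns to the first vertex.

**Shape 4** — `<path>` cubic bezier, stroke `#ff0000` → score (S538, F1912). Control points (SVG): P0=(290.372,97.155), P1=(267.200,79.586), P2=(282.960,82.765), P3=(267.295,68.647); sampled at t=k/5. Machine vertices: (290.372,54.317) → (280.578,62.673) → (276.750,67.876) → (275.512,71.751) → (273.486,76.125) → (267.295,82.825). Open path.

**Shape 5** — `<path>` open polyline, stroke `#ff0000` → score (S538, F1912). Machine vertices: (209.737,69.262) → (104.665,8.525) → (135.366,12.864) → (279.604,108.396). Open path.

**Shape 6** — `<polygon>` rectangle, stroke `#ff0000` → score (S538, F1912). Machine vertices: (194.259,73.945) → (317.907,73.945) → (317.907,62.539) → (194.259,62.539) → (194.259,73.945). Closed: final G1 returns to the first vertex.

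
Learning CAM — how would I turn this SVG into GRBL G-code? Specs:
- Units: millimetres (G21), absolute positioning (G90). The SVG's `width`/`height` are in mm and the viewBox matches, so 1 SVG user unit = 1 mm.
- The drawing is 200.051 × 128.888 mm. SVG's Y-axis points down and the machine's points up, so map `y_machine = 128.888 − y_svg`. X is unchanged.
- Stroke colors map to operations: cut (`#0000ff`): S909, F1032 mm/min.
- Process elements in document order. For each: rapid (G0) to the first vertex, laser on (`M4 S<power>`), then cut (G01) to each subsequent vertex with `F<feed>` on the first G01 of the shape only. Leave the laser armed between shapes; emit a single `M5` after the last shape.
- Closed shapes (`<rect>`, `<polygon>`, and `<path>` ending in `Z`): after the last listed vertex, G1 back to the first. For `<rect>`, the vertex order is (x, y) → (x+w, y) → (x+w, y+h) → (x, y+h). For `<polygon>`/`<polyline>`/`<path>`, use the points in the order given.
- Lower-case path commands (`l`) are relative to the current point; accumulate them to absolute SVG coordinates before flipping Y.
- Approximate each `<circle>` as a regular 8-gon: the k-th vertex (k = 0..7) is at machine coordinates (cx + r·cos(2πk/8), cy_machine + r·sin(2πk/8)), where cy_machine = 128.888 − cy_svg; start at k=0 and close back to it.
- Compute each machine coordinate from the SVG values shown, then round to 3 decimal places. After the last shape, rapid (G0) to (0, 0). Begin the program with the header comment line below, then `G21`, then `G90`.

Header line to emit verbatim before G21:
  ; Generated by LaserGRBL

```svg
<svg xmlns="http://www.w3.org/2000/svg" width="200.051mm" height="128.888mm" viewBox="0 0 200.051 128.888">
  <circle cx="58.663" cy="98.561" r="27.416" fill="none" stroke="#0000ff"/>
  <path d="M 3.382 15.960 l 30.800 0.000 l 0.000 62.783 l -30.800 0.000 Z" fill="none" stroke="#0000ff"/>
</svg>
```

; Generated by LaserGRBL
G21
G90
G0 X86.079 Y30.327
M4 S909
G01 X78.049 Y49.713 F1032
G01 X58.663 Y57.743
G01 X39.277 Y49.713
G01 X31.247 Y30.327
G01 X39.277 Y10.941
G01 X58.663 Y2.911
G01 X78.049 Y10.941
G01 X86.079 Y30.327
G0 X3.382 Y112.928
M4 S909
G01 X34.182 Y112.928 F1032
G01 X34.182 Y50.145
G01 X3.382 Y50.145
G01 X3.382 Y112.928
M5
G0 X0.000 Y0.000

1 u = 1 mm; y_m = 128.888 − y.

[1] `<circle>` circle, #0000ff→cut S909 F1032: (86.079,30.327) → (78.049,49.713) → (58.663,57.743) → (39.277,49.713) → (31.247,30.327) → (39.277,10.941) → (58.663,2.911) → (78.049,10.941) → (86.079,30.327) (closed)

[2] `<path>` rectangle, #0000ff→cut S909 F1032: (3.382,112.928) → (34.182,112.928) → (34.182,50.145) → (3.382,50.145) → (3.382,112.928) (closed)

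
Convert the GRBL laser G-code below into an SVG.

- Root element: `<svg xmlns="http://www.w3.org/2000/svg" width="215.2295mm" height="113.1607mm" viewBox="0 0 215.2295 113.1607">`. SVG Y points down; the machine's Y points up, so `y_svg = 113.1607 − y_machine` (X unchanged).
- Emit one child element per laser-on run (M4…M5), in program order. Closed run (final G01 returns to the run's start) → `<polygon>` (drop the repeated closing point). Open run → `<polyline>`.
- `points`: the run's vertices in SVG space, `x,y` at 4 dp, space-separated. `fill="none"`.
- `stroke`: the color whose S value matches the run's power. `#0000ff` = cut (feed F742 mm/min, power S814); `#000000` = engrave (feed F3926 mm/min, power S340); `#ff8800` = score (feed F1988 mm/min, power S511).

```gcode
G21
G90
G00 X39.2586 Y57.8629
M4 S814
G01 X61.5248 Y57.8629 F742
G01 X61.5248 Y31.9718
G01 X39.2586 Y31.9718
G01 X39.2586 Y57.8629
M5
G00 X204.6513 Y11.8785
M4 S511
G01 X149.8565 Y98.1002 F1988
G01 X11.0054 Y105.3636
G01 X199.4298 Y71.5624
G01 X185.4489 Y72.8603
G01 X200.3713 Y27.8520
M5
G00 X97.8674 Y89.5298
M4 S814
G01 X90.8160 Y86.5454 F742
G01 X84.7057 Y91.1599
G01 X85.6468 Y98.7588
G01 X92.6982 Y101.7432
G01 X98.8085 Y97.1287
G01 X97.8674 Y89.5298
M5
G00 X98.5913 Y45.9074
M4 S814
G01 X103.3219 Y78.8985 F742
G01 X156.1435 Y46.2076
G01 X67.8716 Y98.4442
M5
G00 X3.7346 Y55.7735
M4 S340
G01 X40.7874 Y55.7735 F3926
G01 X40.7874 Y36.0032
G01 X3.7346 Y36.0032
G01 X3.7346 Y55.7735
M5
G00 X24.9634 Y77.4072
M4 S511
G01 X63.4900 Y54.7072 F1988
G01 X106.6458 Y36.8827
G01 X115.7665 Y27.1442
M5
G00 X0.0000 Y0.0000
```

Machine Y-up, SVG Y-down with viewBox height 113.1607, so y_svg = 113.1607 − y_machine; X carries over.

Run 1: the run's S814 means `#0000ff` (cut). The run returns to its start, so emit a `<polygon>` with points (Y-flipped): 39.2586,55.2978 61.5248,55.2978 61.5248,81.1889 39.2586,81.1889.

Run 2: the run's S511 means `#ff8800` (score). The run is open, so emit a `<polyline>` with points (Y-flipped): 204.6513,101.2822 149.8565,15.0605 11.0054,7.7971 199.4298,41.5983 185.4489,40.3004 200.3713,85.3087.

Run 3: power S814 maps to stroke `#0000ff` (cut). The run returns to its start, so emit a `<polygon>` with points (Y-flipped): 97.8674,23.6309 90.8160,26.6153 84.7057,22.0008 85.6468,14.4019 92.6982,11.4175 98.8085,16.0320.

Run 4: power S814 maps to stroke `#0000ff` (cut). The run is open, so emit a `<polyline>` with points (Y-flipped): 98.5913,67.2533 103.3219,34.2622 156.1435,66.9531 67.8716,14.7165.

Run 5: S340 ⇒ engrave layer `#000000`. The run returns to its start, so emit a `<polygon>` with points (Y-flipped): 3.7346,57.3872 40.7874,57.3872 40.7874,77.1575 3.7346,77.1575.

Run 6: the run's S511 means `#ff8800` (score). The run is open, so emit a `<polyline>` with points (Y-flipped): 24.9634,35.7535 63.4900,58.4535 106.6458,76.2780 115.7665,86.0165.

<svg xmlns="http://www.w3.org/2000/svg" width="215.2295mm" height="113.1607mm" viewBox="0 0 215.2295 113.1607">
  <polygon points="39.2586,55.2978 61.5248,55.2978 61.5248,81.1889 39.2586,81.1889" fill="none" stroke="#0000ff"/>
  <polyline points="204.6513,101.2822 149.8565,15.0605 11.0054,7.7971 199.4298,41.5983 185.4489,40.3004 200.3713,85.3087" fill="none" stroke="#ff8800"/>
  <polygon points="97.8674,23.6309 90.8160,26.6153 84.7057,22.0008 85.6468,14.4019 92.6982,11.4175 98.8085,16.0320" fill="none" stroke="#0000ff"/>
  <polyline points="98.5913,67.2533 103.3219,34.2622 156.1435,66.9531 67.8716,14.7165" fill="none" stroke="#0000ff"/>
  <polygon points="3.7346,57.3872 40.7874,57.3872 40.7874,77.1575 3.7346,77.1575" fill="none" stroke="#000000"/>
  <polyline points="24.9634,35.7535 63.4900,58.4535 106.6458,76.2780 115.7665,86.0165" fill="none" stroke="#ff8800"/>
</svg>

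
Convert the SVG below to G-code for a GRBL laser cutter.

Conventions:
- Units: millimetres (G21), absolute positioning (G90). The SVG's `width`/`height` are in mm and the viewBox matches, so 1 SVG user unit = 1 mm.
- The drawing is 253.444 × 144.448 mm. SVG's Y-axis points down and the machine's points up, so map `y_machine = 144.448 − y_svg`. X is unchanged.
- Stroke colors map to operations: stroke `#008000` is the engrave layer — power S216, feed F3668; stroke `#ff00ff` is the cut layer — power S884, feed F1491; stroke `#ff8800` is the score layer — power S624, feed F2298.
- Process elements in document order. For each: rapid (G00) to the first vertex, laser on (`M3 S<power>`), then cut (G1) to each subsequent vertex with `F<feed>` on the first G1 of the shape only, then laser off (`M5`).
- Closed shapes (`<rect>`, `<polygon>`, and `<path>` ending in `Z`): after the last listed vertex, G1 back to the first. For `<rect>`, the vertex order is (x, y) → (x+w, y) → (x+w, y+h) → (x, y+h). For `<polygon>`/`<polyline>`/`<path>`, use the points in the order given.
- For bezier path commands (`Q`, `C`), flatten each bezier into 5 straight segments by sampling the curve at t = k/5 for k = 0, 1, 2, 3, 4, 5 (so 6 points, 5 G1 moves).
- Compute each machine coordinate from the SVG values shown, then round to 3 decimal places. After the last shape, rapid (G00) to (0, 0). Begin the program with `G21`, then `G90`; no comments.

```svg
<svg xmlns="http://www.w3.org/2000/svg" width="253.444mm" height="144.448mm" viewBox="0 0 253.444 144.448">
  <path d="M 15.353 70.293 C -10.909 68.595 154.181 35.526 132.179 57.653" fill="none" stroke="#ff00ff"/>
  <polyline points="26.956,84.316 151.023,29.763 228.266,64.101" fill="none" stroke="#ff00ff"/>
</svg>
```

Since the viewBox matches the mm dimensions, user units are millimetres directly. The only transform is the Y-flip y_m = 144.448 − y_svg.

Shape 1 is a cubic bezier drawn with `<path>`. Its stroke #ff00ff means cut at S884, F1491. After flipping Y the toolpath is (15.353,74.155) → (19.530,78.246) → (51.467,85.710) → (92.998,92.394) → (125.957,94.140) → (132.179,86.795).

Shape 2 is a open polyline drawn with `<polyline>`. Its stroke #ff00ff means cut at S884, F1491. After flipping Y the toolpath is (26.956,60.132) → (151.023,114.685) → (228.266,80.347).

G21
G90
G00 X15.353 Y74.155
M3 S884
G1 X19.530 Y78.246 F1491
G1 X51.467 Y85.710
G1 X92.998 Y92.394
G1 X125.957 Y94.140
G1 X132.179 Y86.795
M5
G00 X26.956 Y60.132
M3 S884
G1 X151.023 Y114.685 F1491
G1 X228.266 Y80.347
M5
G00 X0.000 Y0.000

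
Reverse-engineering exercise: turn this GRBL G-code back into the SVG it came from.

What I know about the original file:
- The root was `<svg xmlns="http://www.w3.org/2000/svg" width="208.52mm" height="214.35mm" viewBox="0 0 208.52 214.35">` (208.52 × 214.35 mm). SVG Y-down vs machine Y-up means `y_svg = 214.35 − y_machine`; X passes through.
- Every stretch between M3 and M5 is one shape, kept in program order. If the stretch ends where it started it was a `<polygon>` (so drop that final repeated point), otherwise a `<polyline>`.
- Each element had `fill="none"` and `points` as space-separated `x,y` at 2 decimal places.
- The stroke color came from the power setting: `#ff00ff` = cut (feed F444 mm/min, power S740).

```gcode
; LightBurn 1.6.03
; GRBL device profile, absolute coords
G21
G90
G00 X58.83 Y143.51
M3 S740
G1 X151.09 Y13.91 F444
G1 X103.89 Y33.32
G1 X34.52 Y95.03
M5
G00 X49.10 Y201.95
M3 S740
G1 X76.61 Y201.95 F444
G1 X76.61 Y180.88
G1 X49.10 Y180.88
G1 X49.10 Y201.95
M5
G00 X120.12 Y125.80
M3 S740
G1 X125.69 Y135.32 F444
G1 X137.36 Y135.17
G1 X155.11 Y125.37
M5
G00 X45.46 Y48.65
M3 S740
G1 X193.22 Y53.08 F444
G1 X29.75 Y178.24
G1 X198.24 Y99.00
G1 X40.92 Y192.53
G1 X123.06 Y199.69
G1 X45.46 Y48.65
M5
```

<svg xmlns="http://www.w3.org/2000/svg" width="208.52mm" height="214.35mm" viewBox="0 0 208.52 214.35">
  <polyline points="58.83,70.84 151.09,200.44 103.89,181.03 34.52,119.32" fill="none" stroke="#ff00ff"/>
  <polygon points="49.10,12.40 76.61,12.40 76.61,33.47 49.10,33.47" fill="none" stroke="#ff00ff"/>
  <polyline points="120.12,88.55 125.69,79.03 137.36,79.18 155.11,88.98" fill="none" stroke="#ff00ff"/>
  <polygon points="45.46,165.70 193.22,161.27 29.75,36.11 198.24,115.35 40.92,21.82 123.06,14.66" fill="none" stroke="#ff00ff"/>
</svg>

y_svg = 214.35 − y_m. Every run uses S740, so all elements get stroke `#ff00ff` (cut).

[1] open run; points: 58.83,70.84 151.09,200.44 103.89,181.03 34.52,119.32

[2] closed run; points: 49.10,12.40 76.61,12.40 76.61,33.47 49.10,33.47

[3] open run; points: 120.12,88.55 125.69,79.03 137.36,79.18 155.11,88.98

[4] closed run; points: 45.46,165.70 193.22,161.27 29.75,36.11 198.24,115.35 40.92,21.82 123.06,14.66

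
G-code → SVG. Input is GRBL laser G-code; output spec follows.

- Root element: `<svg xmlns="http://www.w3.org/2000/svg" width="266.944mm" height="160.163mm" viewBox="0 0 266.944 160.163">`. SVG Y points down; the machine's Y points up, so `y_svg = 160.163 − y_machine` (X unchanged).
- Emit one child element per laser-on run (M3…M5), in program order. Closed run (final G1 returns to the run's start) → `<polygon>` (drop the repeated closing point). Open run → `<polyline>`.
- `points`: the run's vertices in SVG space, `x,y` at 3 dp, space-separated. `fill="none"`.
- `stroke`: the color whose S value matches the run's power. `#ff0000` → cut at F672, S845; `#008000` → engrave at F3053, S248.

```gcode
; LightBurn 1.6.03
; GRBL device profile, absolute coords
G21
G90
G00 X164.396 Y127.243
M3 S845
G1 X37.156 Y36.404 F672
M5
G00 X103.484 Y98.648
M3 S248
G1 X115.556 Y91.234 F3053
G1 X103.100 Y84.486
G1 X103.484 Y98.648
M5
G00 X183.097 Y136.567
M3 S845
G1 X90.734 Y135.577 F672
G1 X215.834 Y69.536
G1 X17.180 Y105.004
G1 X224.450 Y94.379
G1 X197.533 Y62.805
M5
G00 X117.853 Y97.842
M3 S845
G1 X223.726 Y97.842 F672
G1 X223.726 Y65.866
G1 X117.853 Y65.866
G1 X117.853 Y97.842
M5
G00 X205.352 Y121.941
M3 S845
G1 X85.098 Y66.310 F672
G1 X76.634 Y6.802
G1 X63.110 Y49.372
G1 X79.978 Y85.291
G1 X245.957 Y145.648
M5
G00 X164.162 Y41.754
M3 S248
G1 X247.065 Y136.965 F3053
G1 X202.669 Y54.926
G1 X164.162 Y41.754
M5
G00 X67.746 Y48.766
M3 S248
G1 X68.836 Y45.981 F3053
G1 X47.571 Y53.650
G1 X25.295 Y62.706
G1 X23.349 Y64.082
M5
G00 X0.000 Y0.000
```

Each laser-on run becomes one SVG element. Flip Y back into SVG space with y_svg = 160.163 − y_machine.

Run 1: power S845 maps to stroke `#ff0000` (cut). The run is open, so emit a `<polyline>` with points (Y-flipped): 164.396,32.920 37.156,123.759.

Run 2: the run's S248 means `#008000` (engrave). The run returns to its start, so emit a `<polygon>` with points (Y-flipped): 103.484,61.515 115.556,68.929 103.100,75.677.

Run 3: power S845 maps to stroke `#ff0000` (cut). The run is open, so emit a `<polyline>` with points (Y-flipped): 183.097,23.596 90.734,24.586 215.834,90.627 17.180,55.159 224.450,65.784 197.533,97.358.

Run 4: S845 ⇒ cut layer `#ff0000`. The run returns to its start, so emit a `<polygon>` with points (Y-flipped): 117.853,62.321 223.726,62.321 223.726,94.297 117.853,94.297.

Run 5: the run's S845 means `#ff0000` (cut). The run is open, so emit a `<polyline>` with points (Y-flipped): 205.352,38.222 85.098,93.853 76.634,153.361 63.110,110.791 79.978,74.872 245.957,14.515.

Run 6: S248 ⇒ engrave layer `#008000`. The run returns to its start, so emit a `<polygon>` with points (Y-flipped): 164.162,118.409 247.065,23.198 202.669,105.237.

Run 7: S248 ⇒ engrave layer `#008000`. The run is open, so emit a `<polyline>` with points (Y-flipped): 67.746,111.397 68.836,114.182 47.571,106.513 25.295,97.457 23.349,96.081.

<svg xmlns="http://www.w3.org/2000/svg" width="266.944mm" height="160.163mm" viewBox="0 0 266.944 160.163">
  <polyline points="164.396,32.920 37.156,123.759" fill="none" stroke="#ff0000"/>
  <polygon points="103.484,61.515 115.556,68.929 103.100,75.677" fill="none" stroke="#008000"/>
  <polyline points="183.097,23.596 90.734,24.586 215.834,90.627 17.180,55.159 224.450,65.784 197.533,97.358" fill="none" stroke="#ff0000"/>
  <polygon points="117.853,62.321 223.726,62.321 223.726,94.297 117.853,94.297" fill="none" stroke="#ff0000"/>
  <polyline points="205.352,38.222 85.098,93.853 76.634,153.361 63.110,110.791 79.978,74.872 245.957,14.515" fill="none" stroke="#ff0000"/>
  <polygon points="164.162,118.409 247.065,23.198 202.669,105.237" fill="none" stroke="#008000"/>
  <polyline points="67.746,111.397 68.836,114.182 47.571,106.513 25.295,97.457 23.349,96.081" fill="none" stroke="#008000"/>
</svg>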